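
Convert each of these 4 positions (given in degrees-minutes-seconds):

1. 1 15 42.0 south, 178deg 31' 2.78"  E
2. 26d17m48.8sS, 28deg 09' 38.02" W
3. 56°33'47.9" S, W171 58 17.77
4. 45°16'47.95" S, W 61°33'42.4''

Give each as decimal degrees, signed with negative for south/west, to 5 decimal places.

1. -1.26167, 178.51744
2. -26.29689, -28.16056
3. -56.56331, -171.97160
4. -45.27999, -61.56178

Point 1:
  Latitude: 15′ + 42″ = 15.70000′; 1 + 15.70000/60 = 1.261667
  S → negative
  Lon: 178 + 31/60 + 2.78/3600 = 178.517439
  E → positive
Point 2:
  φ: 26° + 17/60 + 48.8/3600 = 26 + 0.283333 + 0.013556 = 26.296889
  S → negative
  Longitude: 28 + 9/60 + 38.02/3600 = 28.160561
  hemisphere W, so the sign is −
Point 3:
  φ: 56° + 33/60 + 47.9/3600 = 56 + 0.550000 + 0.013306 = 56.563306
  S → negative
  Lon: 171 + 58/60 + 17.77/3600 = 171.971603
  W → negative
Point 4:
  Latitude: 45° + 16/60 + 47.95/3600 = 45 + 0.266667 + 0.013319 = 45.279986
  S ⇒ negate
  Longitude: 33′ + 42.4″ = 33.70667′; 61 + 33.70667/60 = 61.561778
  hemisphere W, so the sign is −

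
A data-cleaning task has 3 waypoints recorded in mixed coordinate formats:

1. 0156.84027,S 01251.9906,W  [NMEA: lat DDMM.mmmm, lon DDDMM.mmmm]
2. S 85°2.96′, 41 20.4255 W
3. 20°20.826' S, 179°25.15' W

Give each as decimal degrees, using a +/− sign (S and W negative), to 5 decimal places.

1. -1.94734, -12.86651
2. -85.04933, -41.34043
3. -20.34710, -179.41917

Point 1:
  Lat: degrees = first 2 digits = 1, minutes = 56.84027; 1 + 56.84027/60 = 1.947338
  S → negative
  λ: degrees = first 3 digits = 12, minutes = 51.9906; 12 + 51.9906/60 = 12.866510
  W ⇒ negate
Point 2:
  φ: 2.96′ = 0.049333°; total 85.049333
  hemisphere S, so the sign is −
  Longitude: 41 + 20.4255/60 = 41.340425
  W ⇒ negate
Point 3:
  Lat: 20 + 20.826/60 = 20.347100
  hemisphere S, so the sign is −
  Lon: 179 + 25.15/60 = 179.419167
  W → negative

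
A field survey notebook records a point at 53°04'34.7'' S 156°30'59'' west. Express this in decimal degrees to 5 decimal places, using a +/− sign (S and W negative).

-53.07631, -156.51639

Lat: 53 + 4/60 + 34.7/3600 = 53.076306
S ⇒ negate
Longitude: 30′ + 59″ = 30.98333′; 156 + 30.98333/60 = 156.516389
hemisphere W, so the sign is −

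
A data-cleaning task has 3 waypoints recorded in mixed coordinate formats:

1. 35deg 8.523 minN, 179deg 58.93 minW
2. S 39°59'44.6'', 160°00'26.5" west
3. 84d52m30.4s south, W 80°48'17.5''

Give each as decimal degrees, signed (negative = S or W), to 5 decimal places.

1. 35.14205, -179.98217
2. -39.99572, -160.00736
3. -84.87511, -80.80486

Point 1:
  Lat: 35 + 8.523/60 = 35.142050
  N → positive
  λ: 58.93′ = 0.982167°; total 179.982167
  W → negative
Point 2:
  Latitude: 39 + 59/60 + 44.6/3600 = 39.995722
  hemisphere S, so the sign is −
  Longitude: 160 + 0/60 + 26.5/3600 = 160.007361
  W ⇒ negate
Point 3:
  Latitude: 52′ + 30.4″ = 52.50667′; 84 + 52.50667/60 = 84.875111
  hemisphere S, so the sign is −
  Longitude: 80° + 48/60 + 17.5/3600 = 80 + 0.800000 + 0.004861 = 80.804861
  hemisphere W, so the sign is −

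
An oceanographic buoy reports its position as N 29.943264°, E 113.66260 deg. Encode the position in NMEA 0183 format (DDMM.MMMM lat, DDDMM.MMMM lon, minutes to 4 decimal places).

2956.5958,N / 11339.7560,E

Lat: fractional part 0.943264 → 56.595840 minutes
λ: 113° + 0.662600 × 60 = 113° 39.756000′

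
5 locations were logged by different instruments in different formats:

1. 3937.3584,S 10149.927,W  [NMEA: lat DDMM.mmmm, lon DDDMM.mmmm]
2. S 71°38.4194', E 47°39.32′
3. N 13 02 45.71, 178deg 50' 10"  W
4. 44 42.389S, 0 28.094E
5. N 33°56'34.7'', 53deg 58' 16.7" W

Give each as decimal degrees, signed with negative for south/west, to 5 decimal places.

1. -39.62264, -101.83212
2. -71.64032, 47.65533
3. 13.04603, -178.83611
4. -44.70648, 0.46823
5. 33.94297, -53.97131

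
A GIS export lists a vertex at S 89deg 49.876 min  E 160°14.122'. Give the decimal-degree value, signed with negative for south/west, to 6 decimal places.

Lat: 89 + 49.876/60 = 89.8312667
hemisphere S, so the sign is −
Longitude: 14.122′ = 0.235367°; total 160.2353667
E ⇒ keep positive

-89.831267, 160.235367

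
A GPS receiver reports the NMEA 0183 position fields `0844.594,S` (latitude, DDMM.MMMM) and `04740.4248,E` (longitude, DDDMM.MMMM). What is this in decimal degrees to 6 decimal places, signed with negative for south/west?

φ: degrees = first 2 digits = 8, minutes = 44.594; 8 + 44.594/60 = 8.7432333
hemisphere S, so the sign is −
λ: split at 3 digits → 047° and 40.4248′; 47 + 40.4248/60 = 47.6737467
E ⇒ keep positive

-8.743233, 47.673747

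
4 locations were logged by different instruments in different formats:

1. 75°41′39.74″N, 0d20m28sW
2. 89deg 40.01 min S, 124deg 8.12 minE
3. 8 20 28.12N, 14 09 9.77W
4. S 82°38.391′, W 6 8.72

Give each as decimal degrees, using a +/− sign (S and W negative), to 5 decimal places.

Point 1:
  φ: 75° + 41/60 + 39.74/3600 = 75 + 0.683333 + 0.011039 = 75.694372
  N → positive
  Longitude: 0° + 20/60 + 28/3600 = 0 + 0.333333 + 0.007778 = 0.341111
  hemisphere W, so the sign is −
Point 2:
  Latitude: 40.01′ = 0.666833°; total 89.666833
  hemisphere S, so the sign is −
  Longitude: 124 + 8.12/60 = 124.135333
  E → positive
Point 3:
  φ: 8 + 20/60 + 28.12/3600 = 8.341144
  N ⇒ keep positive
  λ: 9′ + 9.77″ = 9.16283′; 14 + 9.16283/60 = 14.152714
  W ⇒ negate
Point 4:
  Lat: 38.391′ = 0.639850°; total 82.639850
  hemisphere S, so the sign is −
  λ: 8.72′ = 0.145333°; total 6.145333
  W → negative

1. 75.69437, -0.34111
2. -89.66683, 124.13533
3. 8.34114, -14.15271
4. -82.63985, -6.14533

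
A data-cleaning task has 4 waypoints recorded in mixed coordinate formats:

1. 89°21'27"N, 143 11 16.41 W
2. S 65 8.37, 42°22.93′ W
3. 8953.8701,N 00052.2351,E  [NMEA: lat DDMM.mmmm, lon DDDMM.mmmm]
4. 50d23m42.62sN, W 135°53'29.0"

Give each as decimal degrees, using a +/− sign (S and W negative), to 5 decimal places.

1. 89.35750, -143.18789
2. -65.13950, -42.38217
3. 89.89784, 0.87059
4. 50.39517, -135.89139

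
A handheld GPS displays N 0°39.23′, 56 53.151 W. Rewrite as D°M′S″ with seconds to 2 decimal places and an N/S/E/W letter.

Lat: fractional minutes 0.23000 × 60 = 13.8000″
Lon: 53.15100′ → 53′ and 0.15100 × 60 = 9.0600″

0°39′13.80″ N, 56°53′9.06″ W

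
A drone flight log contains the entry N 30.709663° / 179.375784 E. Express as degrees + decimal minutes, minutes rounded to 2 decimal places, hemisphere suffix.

30° 42.58′ N, 179° 22.55′ E

Latitude: fractional part 0.709663 → 42.5798 minutes
λ: 179° + 0.375784 × 60 = 179° 22.5470′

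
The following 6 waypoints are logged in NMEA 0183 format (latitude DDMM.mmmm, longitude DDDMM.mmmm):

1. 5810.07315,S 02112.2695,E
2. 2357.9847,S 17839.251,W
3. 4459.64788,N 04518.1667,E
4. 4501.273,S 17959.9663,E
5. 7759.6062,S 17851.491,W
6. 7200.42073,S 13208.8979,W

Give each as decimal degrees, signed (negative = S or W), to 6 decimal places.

Point 1:
  Latitude: split at 2 digits → 58° and 10.07315′; 58 + 10.07315/60 = 58.1678858
  S → negative
  λ: split at 3 digits → 021° and 12.2695′; 21 + 12.2695/60 = 21.2044917
  E ⇒ keep positive
Point 2:
  Latitude: degrees = first 2 digits = 23, minutes = 57.9847; 23 + 57.9847/60 = 23.9664117
  S → negative
  Longitude: split at 3 digits → 178° and 39.251′; 178 + 39.251/60 = 178.6541833
  W ⇒ negate
Point 3:
  Lat: split at 2 digits → 44° and 59.64788′; 44 + 59.64788/60 = 44.9941313
  N → positive
  λ: degrees = first 3 digits = 45, minutes = 18.1667; 45 + 18.1667/60 = 45.3027783
  E → positive
Point 4:
  Lat: degrees = first 2 digits = 45, minutes = 1.273; 45 + 1.273/60 = 45.0212167
  S → negative
  λ: split at 3 digits → 179° and 59.9663′; 179 + 59.9663/60 = 179.9994383
  E → positive
Point 5:
  φ: split at 2 digits → 77° and 59.6062′; 77 + 59.6062/60 = 77.9934367
  S ⇒ negate
  Longitude: split at 3 digits → 178° and 51.491′; 178 + 51.491/60 = 178.8581833
  W → negative
Point 6:
  Lat: split at 2 digits → 72° and 0.42073′; 72 + 0.42073/60 = 72.0070122
  S ⇒ negate
  Lon: split at 3 digits → 132° and 8.8979′; 132 + 8.8979/60 = 132.1482983
  W → negative

1. -58.167886, 21.204492
2. -23.966412, -178.654183
3. 44.994131, 45.302778
4. -45.021217, 179.999438
5. -77.993437, -178.858183
6. -72.007012, -132.148298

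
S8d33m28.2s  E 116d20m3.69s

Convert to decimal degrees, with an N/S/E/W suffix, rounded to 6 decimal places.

Latitude: 33′ + 28.2″ = 33.47000′; 8 + 33.47000/60 = 8.5578333
Longitude: 20′ + 3.69″ = 20.06150′; 116 + 20.06150/60 = 116.3343583

8.557833° S, 116.334358° E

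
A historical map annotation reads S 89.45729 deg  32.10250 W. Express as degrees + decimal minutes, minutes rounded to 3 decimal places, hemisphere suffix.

89° 27.437′ S, 32° 6.150′ W

Latitude: 89° + 0.457290 × 60 = 89° 27.43740′
Longitude: fractional part 0.102500 → 6.15000 minutes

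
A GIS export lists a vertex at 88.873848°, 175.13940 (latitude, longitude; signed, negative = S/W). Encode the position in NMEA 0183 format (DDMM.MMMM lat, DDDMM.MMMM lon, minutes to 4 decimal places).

8852.4309,N / 17508.3640,E

Latitude: fractional part 0.873848 → 52.430880 minutes
λ: fractional part 0.139400 → 8.364000 minutes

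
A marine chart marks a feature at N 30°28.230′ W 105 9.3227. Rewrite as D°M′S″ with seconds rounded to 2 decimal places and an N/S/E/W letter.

30°28′13.80″ N, 105°09′19.36″ W

φ: fractional minutes 0.23000 × 60 = 13.8000″
Lon: fractional minutes 0.32270 × 60 = 19.3620″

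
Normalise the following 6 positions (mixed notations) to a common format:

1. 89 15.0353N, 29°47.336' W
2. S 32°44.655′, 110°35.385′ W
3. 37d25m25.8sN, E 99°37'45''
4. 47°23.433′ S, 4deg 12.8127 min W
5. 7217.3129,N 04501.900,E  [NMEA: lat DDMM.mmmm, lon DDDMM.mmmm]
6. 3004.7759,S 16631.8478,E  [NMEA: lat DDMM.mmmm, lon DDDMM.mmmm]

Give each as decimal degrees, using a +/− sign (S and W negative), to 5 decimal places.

1. 89.25059, -29.78893
2. -32.74425, -110.58975
3. 37.42383, 99.62917
4. -47.39055, -4.21355
5. 72.28855, 45.03167
6. -30.07960, 166.53080

Point 1:
  Latitude: 89 + 15.0353/60 = 89.250588
  N → positive
  λ: 47.336′ = 0.788933°; total 29.788933
  W ⇒ negate
Point 2:
  Lat: 32 + 44.655/60 = 32.744250
  hemisphere S, so the sign is −
  λ: 35.385′ = 0.589750°; total 110.589750
  hemisphere W, so the sign is −
Point 3:
  φ: 25′ + 25.8″ = 25.43000′; 37 + 25.43000/60 = 37.423833
  N ⇒ keep positive
  λ: 99° + 37/60 + 45/3600 = 99 + 0.616667 + 0.012500 = 99.629167
  E → positive
Point 4:
  φ: 47 + 23.433/60 = 47.390550
  S → negative
  λ: 4 + 12.8127/60 = 4.213545
  W ⇒ negate
Point 5:
  Latitude: split at 2 digits → 72° and 17.3129′; 72 + 17.3129/60 = 72.288548
  N ⇒ keep positive
  Longitude: split at 3 digits → 045° and 1.9′; 45 + 1.9/60 = 45.031667
  E → positive
Point 6:
  Lat: split at 2 digits → 30° and 4.7759′; 30 + 4.7759/60 = 30.079598
  hemisphere S, so the sign is −
  Longitude: split at 3 digits → 166° and 31.8478′; 166 + 31.8478/60 = 166.530797
  E ⇒ keep positive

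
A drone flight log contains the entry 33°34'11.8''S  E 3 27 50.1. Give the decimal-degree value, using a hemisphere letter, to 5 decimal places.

33.56994° S, 3.46392° E

Latitude: 34′ + 11.8″ = 34.19667′; 33 + 34.19667/60 = 33.569944
Lon: 27′ + 50.1″ = 27.83500′; 3 + 27.83500/60 = 3.463917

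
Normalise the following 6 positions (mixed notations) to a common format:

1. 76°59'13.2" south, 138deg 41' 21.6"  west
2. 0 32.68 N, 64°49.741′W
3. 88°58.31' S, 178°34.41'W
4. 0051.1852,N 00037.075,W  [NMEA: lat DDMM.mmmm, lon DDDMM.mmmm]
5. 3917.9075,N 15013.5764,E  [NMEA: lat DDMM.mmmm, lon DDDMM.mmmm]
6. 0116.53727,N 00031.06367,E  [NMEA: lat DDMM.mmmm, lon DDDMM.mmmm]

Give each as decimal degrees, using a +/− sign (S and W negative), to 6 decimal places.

Point 1:
  Latitude: 76° + 59/60 + 13.2/3600 = 76 + 0.983333 + 0.003667 = 76.9870000
  hemisphere S, so the sign is −
  λ: 138° + 41/60 + 21.6/3600 = 138 + 0.683333 + 0.006000 = 138.6893333
  W ⇒ negate
Point 2:
  Lat: 0 + 32.68/60 = 0.5446667
  N ⇒ keep positive
  Lon: 49.741′ = 0.829017°; total 64.8290167
  hemisphere W, so the sign is −
Point 3:
  Lat: 88 + 58.31/60 = 88.9718333
  S → negative
  Longitude: 178 + 34.41/60 = 178.5735000
  hemisphere W, so the sign is −
Point 4:
  Lat: split at 2 digits → 00° and 51.1852′; 0 + 51.1852/60 = 0.8530867
  N → positive
  Longitude: degrees = first 3 digits = 0, minutes = 37.075; 0 + 37.075/60 = 0.6179167
  W ⇒ negate
Point 5:
  Lat: split at 2 digits → 39° and 17.9075′; 39 + 17.9075/60 = 39.2984583
  N → positive
  Longitude: split at 3 digits → 150° and 13.5764′; 150 + 13.5764/60 = 150.2262733
  E ⇒ keep positive
Point 6:
  Latitude: degrees = first 2 digits = 1, minutes = 16.53727; 1 + 16.53727/60 = 1.2756212
  N ⇒ keep positive
  λ: degrees = first 3 digits = 0, minutes = 31.06367; 0 + 31.06367/60 = 0.5177278
  E → positive

1. -76.987000, -138.689333
2. 0.544667, -64.829017
3. -88.971833, -178.573500
4. 0.853087, -0.617917
5. 39.298458, 150.226273
6. 1.275621, 0.517728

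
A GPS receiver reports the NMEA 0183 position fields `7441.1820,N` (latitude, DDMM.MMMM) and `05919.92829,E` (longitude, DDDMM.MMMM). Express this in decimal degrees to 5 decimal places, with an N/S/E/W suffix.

74.68637° N, 59.33214° E

Lat: split at 2 digits → 74° and 41.182′; 74 + 41.182/60 = 74.686367
Longitude: split at 3 digits → 059° and 19.92829′; 59 + 19.92829/60 = 59.332138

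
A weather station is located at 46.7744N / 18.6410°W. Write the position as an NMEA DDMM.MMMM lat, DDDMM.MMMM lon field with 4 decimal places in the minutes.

φ: fractional part 0.774400 → 46.464000 minutes
Longitude: 18° + 0.641000 × 60 = 18° 38.460000′

4646.4640,N / 01838.4600,W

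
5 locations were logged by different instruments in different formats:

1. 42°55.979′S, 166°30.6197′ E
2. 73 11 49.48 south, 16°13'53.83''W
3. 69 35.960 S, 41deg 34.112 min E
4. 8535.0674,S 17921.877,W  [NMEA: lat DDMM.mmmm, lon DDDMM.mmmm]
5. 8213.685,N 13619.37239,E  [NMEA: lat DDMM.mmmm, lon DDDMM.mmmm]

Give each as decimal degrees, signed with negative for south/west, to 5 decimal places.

Point 1:
  Lat: 55.979′ = 0.932983°; total 42.932983
  S ⇒ negate
  Longitude: 166 + 30.6197/60 = 166.510328
  E ⇒ keep positive
Point 2:
  φ: 73 + 11/60 + 49.48/3600 = 73.197078
  S ⇒ negate
  λ: 13′ + 53.83″ = 13.89717′; 16 + 13.89717/60 = 16.231619
  hemisphere W, so the sign is −
Point 3:
  Lat: 35.96′ = 0.599333°; total 69.599333
  S ⇒ negate
  λ: 34.112′ = 0.568533°; total 41.568533
  E ⇒ keep positive
Point 4:
  φ: split at 2 digits → 85° and 35.0674′; 85 + 35.0674/60 = 85.584457
  S → negative
  λ: split at 3 digits → 179° and 21.877′; 179 + 21.877/60 = 179.364617
  W → negative
Point 5:
  Latitude: degrees = first 2 digits = 82, minutes = 13.685; 82 + 13.685/60 = 82.228083
  N → positive
  Lon: degrees = first 3 digits = 136, minutes = 19.37239; 136 + 19.37239/60 = 136.322873
  E → positive

1. -42.93298, 166.51033
2. -73.19708, -16.23162
3. -69.59933, 41.56853
4. -85.58446, -179.36462
5. 82.22808, 136.32287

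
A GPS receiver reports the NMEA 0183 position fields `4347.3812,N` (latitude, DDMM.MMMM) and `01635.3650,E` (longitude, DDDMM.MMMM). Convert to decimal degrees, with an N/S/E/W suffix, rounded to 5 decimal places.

43.78969° N, 16.58942° E

φ: split at 2 digits → 43° and 47.3812′; 43 + 47.3812/60 = 43.789687
Lon: degrees = first 3 digits = 16, minutes = 35.365; 16 + 35.365/60 = 16.589417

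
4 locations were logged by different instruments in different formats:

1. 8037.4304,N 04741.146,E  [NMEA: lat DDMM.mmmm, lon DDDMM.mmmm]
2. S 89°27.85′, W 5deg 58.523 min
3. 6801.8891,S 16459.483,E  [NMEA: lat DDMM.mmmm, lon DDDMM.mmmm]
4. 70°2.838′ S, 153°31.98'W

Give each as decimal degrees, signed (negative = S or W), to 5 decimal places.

Point 1:
  φ: degrees = first 2 digits = 80, minutes = 37.4304; 80 + 37.4304/60 = 80.623840
  N → positive
  Lon: split at 3 digits → 047° and 41.146′; 47 + 41.146/60 = 47.685767
  E → positive
Point 2:
  Lat: 27.85′ = 0.464167°; total 89.464167
  S ⇒ negate
  λ: 58.523′ = 0.975383°; total 5.975383
  hemisphere W, so the sign is −
Point 3:
  φ: split at 2 digits → 68° and 1.8891′; 68 + 1.8891/60 = 68.031485
  S → negative
  Lon: degrees = first 3 digits = 164, minutes = 59.483; 164 + 59.483/60 = 164.991383
  E → positive
Point 4:
  Lat: 2.838′ = 0.047300°; total 70.047300
  hemisphere S, so the sign is −
  Lon: 153 + 31.98/60 = 153.533000
  hemisphere W, so the sign is −

1. 80.62384, 47.68577
2. -89.46417, -5.97538
3. -68.03149, 164.99138
4. -70.04730, -153.53300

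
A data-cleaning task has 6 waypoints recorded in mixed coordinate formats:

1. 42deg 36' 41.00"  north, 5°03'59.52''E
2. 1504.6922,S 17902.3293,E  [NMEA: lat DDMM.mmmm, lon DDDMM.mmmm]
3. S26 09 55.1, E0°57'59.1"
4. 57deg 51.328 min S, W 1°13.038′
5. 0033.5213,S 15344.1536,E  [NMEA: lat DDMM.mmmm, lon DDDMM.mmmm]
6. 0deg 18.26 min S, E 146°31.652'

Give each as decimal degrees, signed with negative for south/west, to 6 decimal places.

Point 1:
  φ: 42° + 36/60 + 41/3600 = 42 + 0.600000 + 0.011389 = 42.6113889
  N ⇒ keep positive
  λ: 5 + 3/60 + 59.52/3600 = 5.0665333
  E → positive
Point 2:
  φ: split at 2 digits → 15° and 4.6922′; 15 + 4.6922/60 = 15.0782033
  S → negative
  Lon: split at 3 digits → 179° and 2.3293′; 179 + 2.3293/60 = 179.0388217
  E → positive
Point 3:
  Lat: 26° + 9/60 + 55.1/3600 = 26 + 0.150000 + 0.015306 = 26.1653056
  S ⇒ negate
  λ: 0 + 57/60 + 59.1/3600 = 0.9664167
  E ⇒ keep positive
Point 4:
  φ: 57 + 51.328/60 = 57.8554667
  hemisphere S, so the sign is −
  Lon: 13.038′ = 0.217300°; total 1.2173000
  W ⇒ negate
Point 5:
  Latitude: degrees = first 2 digits = 0, minutes = 33.5213; 0 + 33.5213/60 = 0.5586883
  S ⇒ negate
  Lon: degrees = first 3 digits = 153, minutes = 44.1536; 153 + 44.1536/60 = 153.7358933
  E → positive
Point 6:
  Lat: 0 + 18.26/60 = 0.3043333
  S → negative
  λ: 146 + 31.652/60 = 146.5275333
  E ⇒ keep positive

1. 42.611389, 5.066533
2. -15.078203, 179.038822
3. -26.165306, 0.966417
4. -57.855467, -1.217300
5. -0.558688, 153.735893
6. -0.304333, 146.527533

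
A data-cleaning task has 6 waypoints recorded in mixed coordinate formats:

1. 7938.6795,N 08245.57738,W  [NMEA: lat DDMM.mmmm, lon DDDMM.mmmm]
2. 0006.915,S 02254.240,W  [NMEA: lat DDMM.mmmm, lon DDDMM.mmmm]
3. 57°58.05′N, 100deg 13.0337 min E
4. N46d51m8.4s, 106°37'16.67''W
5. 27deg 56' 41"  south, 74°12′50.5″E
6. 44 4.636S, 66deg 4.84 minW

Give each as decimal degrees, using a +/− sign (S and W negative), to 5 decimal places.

Point 1:
  Lat: split at 2 digits → 79° and 38.6795′; 79 + 38.6795/60 = 79.644658
  N → positive
  Longitude: split at 3 digits → 082° and 45.57738′; 82 + 45.57738/60 = 82.759623
  W → negative
Point 2:
  Lat: split at 2 digits → 00° and 6.915′; 0 + 6.915/60 = 0.115250
  S → negative
  λ: split at 3 digits → 022° and 54.24′; 22 + 54.24/60 = 22.904000
  W → negative
Point 3:
  Lat: 57 + 58.05/60 = 57.967500
  N ⇒ keep positive
  λ: 13.0337′ = 0.217228°; total 100.217228
  E → positive
Point 4:
  Lat: 51′ + 8.4″ = 51.14000′; 46 + 51.14000/60 = 46.852333
  N ⇒ keep positive
  Lon: 106° + 37/60 + 16.67/3600 = 106 + 0.616667 + 0.004631 = 106.621297
  W ⇒ negate
Point 5:
  Latitude: 27 + 56/60 + 41/3600 = 27.944722
  S ⇒ negate
  Lon: 74° + 12/60 + 50.5/3600 = 74 + 0.200000 + 0.014028 = 74.214028
  E → positive
Point 6:
  φ: 4.636′ = 0.077267°; total 44.077267
  S → negative
  Longitude: 4.84′ = 0.080667°; total 66.080667
  W → negative

1. 79.64466, -82.75962
2. -0.11525, -22.90400
3. 57.96750, 100.21723
4. 46.85233, -106.62130
5. -27.94472, 74.21403
6. -44.07727, -66.08067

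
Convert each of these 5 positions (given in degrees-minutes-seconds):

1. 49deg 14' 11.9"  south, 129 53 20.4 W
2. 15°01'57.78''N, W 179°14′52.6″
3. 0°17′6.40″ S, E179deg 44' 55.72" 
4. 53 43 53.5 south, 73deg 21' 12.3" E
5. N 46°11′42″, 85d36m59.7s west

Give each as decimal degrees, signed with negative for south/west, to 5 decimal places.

Point 1:
  φ: 14′ + 11.9″ = 14.19833′; 49 + 14.19833/60 = 49.236639
  hemisphere S, so the sign is −
  Lon: 129 + 53/60 + 20.4/3600 = 129.889000
  hemisphere W, so the sign is −
Point 2:
  φ: 15 + 1/60 + 57.78/3600 = 15.032717
  N → positive
  λ: 179 + 14/60 + 52.6/3600 = 179.247944
  hemisphere W, so the sign is −
Point 3:
  Latitude: 0° + 17/60 + 6.4/3600 = 0 + 0.283333 + 0.001778 = 0.285111
  S → negative
  Longitude: 179 + 44/60 + 55.72/3600 = 179.748811
  E → positive
Point 4:
  φ: 43′ + 53.5″ = 43.89167′; 53 + 43.89167/60 = 53.731528
  S ⇒ negate
  λ: 73 + 21/60 + 12.3/3600 = 73.353417
  E → positive
Point 5:
  φ: 46° + 11/60 + 42/3600 = 46 + 0.183333 + 0.011667 = 46.195000
  N ⇒ keep positive
  Lon: 85 + 36/60 + 59.7/3600 = 85.616583
  W → negative

1. -49.23664, -129.88900
2. 15.03272, -179.24794
3. -0.28511, 179.74881
4. -53.73153, 73.35342
5. 46.19500, -85.61658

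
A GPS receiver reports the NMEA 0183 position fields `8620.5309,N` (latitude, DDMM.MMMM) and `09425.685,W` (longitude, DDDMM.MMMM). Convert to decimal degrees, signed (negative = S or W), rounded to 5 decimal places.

Latitude: split at 2 digits → 86° and 20.5309′; 86 + 20.5309/60 = 86.342182
N → positive
Longitude: degrees = first 3 digits = 94, minutes = 25.685; 94 + 25.685/60 = 94.428083
W ⇒ negate

86.34218, -94.42808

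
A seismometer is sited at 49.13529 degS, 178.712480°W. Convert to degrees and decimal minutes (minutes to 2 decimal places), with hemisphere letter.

Latitude: minutes = (49.135290 − 49) × 60 = 8.1174
Longitude: 178° + 0.712480 × 60 = 178° 42.7488′

49° 8.12′ S, 178° 42.75′ W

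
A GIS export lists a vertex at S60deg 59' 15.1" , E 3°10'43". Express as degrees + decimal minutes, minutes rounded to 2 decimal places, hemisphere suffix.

60° 59.25′ S, 3° 10.72′ E

φ: 59 + 15.1/60 = 59.2517′
Longitude: seconds/60 = 0.71667; minutes = 10 + 0.71667 = 10.7167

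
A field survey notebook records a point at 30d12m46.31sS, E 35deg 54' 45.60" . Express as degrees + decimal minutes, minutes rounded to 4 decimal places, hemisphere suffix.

30° 12.7718′ S, 35° 54.7600′ E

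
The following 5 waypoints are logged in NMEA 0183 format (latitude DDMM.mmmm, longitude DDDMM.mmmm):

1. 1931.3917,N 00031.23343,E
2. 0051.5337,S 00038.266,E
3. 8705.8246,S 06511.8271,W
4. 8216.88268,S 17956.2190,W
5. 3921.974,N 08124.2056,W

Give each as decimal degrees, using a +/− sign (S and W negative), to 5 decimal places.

Point 1:
  φ: split at 2 digits → 19° and 31.3917′; 19 + 31.3917/60 = 19.523195
  N ⇒ keep positive
  Longitude: degrees = first 3 digits = 0, minutes = 31.23343; 0 + 31.23343/60 = 0.520557
  E → positive
Point 2:
  Lat: degrees = first 2 digits = 0, minutes = 51.5337; 0 + 51.5337/60 = 0.858895
  S ⇒ negate
  Lon: degrees = first 3 digits = 0, minutes = 38.266; 0 + 38.266/60 = 0.637767
  E → positive
Point 3:
  Latitude: split at 2 digits → 87° and 5.8246′; 87 + 5.8246/60 = 87.097077
  hemisphere S, so the sign is −
  Longitude: split at 3 digits → 065° and 11.8271′; 65 + 11.8271/60 = 65.197118
  hemisphere W, so the sign is −
Point 4:
  φ: degrees = first 2 digits = 82, minutes = 16.88268; 82 + 16.88268/60 = 82.281378
  S ⇒ negate
  Longitude: split at 3 digits → 179° and 56.219′; 179 + 56.219/60 = 179.936983
  hemisphere W, so the sign is −
Point 5:
  Lat: split at 2 digits → 39° and 21.974′; 39 + 21.974/60 = 39.366233
  N → positive
  Longitude: split at 3 digits → 081° and 24.2056′; 81 + 24.2056/60 = 81.403427
  hemisphere W, so the sign is −

1. 19.52320, 0.52056
2. -0.85890, 0.63777
3. -87.09708, -65.19712
4. -82.28138, -179.93698
5. 39.36623, -81.40343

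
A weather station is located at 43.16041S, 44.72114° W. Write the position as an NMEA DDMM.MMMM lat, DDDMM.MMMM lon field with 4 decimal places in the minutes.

4309.6246,S / 04443.2684,W

Latitude: minutes = (43.160410 − 43) × 60 = 9.624600
Lon: minutes = (44.721140 − 44) × 60 = 43.268400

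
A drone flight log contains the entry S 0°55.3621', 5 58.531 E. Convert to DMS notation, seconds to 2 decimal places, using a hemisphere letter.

0°55′21.73″ S, 5°58′31.86″ E

φ: fractional minutes 0.36210 × 60 = 21.7260″
λ: fractional minutes 0.53100 × 60 = 31.8600″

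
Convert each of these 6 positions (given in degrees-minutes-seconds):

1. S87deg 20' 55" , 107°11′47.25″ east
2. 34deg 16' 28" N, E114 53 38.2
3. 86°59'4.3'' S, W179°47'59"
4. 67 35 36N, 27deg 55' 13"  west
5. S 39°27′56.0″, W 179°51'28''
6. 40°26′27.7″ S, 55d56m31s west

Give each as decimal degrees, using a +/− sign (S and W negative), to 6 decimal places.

1. -87.348611, 107.196458
2. 34.274444, 114.893944
3. -86.984528, -179.799722
4. 67.593333, -27.920278
5. -39.465556, -179.857778
6. -40.441028, -55.941944

Point 1:
  Latitude: 20′ + 55″ = 20.91667′; 87 + 20.91667/60 = 87.3486111
  hemisphere S, so the sign is −
  λ: 107° + 11/60 + 47.25/3600 = 107 + 0.183333 + 0.013125 = 107.1964583
  E → positive
Point 2:
  Lat: 34 + 16/60 + 28/3600 = 34.2744444
  N ⇒ keep positive
  λ: 53′ + 38.2″ = 53.63667′; 114 + 53.63667/60 = 114.8939444
  E → positive
Point 3:
  Latitude: 86° + 59/60 + 4.3/3600 = 86 + 0.983333 + 0.001194 = 86.9845278
  hemisphere S, so the sign is −
  Longitude: 179 + 47/60 + 59/3600 = 179.7997222
  W → negative
Point 4:
  φ: 67° + 35/60 + 36/3600 = 67 + 0.583333 + 0.010000 = 67.5933333
  N → positive
  λ: 27° + 55/60 + 13/3600 = 27 + 0.916667 + 0.003611 = 27.9202778
  hemisphere W, so the sign is −
Point 5:
  Lat: 39° + 27/60 + 56/3600 = 39 + 0.450000 + 0.015556 = 39.4655556
  S ⇒ negate
  Lon: 179° + 51/60 + 28/3600 = 179 + 0.850000 + 0.007778 = 179.8577778
  hemisphere W, so the sign is −
Point 6:
  Lat: 26′ + 27.7″ = 26.46167′; 40 + 26.46167/60 = 40.4410278
  S ⇒ negate
  Lon: 55 + 56/60 + 31/3600 = 55.9419444
  W ⇒ negate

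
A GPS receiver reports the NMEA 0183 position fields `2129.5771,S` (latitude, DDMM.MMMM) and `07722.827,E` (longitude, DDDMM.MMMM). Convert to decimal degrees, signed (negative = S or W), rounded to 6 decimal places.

Latitude: split at 2 digits → 21° and 29.5771′; 21 + 29.5771/60 = 21.4929517
S ⇒ negate
Lon: degrees = first 3 digits = 77, minutes = 22.827; 77 + 22.827/60 = 77.3804500
E → positive

-21.492952, 77.380450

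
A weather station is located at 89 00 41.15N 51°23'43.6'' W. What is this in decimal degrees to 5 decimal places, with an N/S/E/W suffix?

89.01143° N, 51.39544° W

Latitude: 89 + 0/60 + 41.15/3600 = 89.011431
λ: 51° + 23/60 + 43.6/3600 = 51 + 0.383333 + 0.012111 = 51.395444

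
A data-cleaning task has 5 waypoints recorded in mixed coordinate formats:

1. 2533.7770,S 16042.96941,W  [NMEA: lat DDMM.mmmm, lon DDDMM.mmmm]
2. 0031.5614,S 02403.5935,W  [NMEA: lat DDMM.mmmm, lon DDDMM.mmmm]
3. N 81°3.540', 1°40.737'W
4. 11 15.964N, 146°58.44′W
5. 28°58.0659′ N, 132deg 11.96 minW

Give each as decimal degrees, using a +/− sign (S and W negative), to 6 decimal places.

Point 1:
  Lat: degrees = first 2 digits = 25, minutes = 33.777; 25 + 33.777/60 = 25.5629500
  S ⇒ negate
  Lon: degrees = first 3 digits = 160, minutes = 42.96941; 160 + 42.96941/60 = 160.7161568
  W → negative
Point 2:
  Latitude: degrees = first 2 digits = 0, minutes = 31.5614; 0 + 31.5614/60 = 0.5260233
  hemisphere S, so the sign is −
  λ: split at 3 digits → 024° and 3.5935′; 24 + 3.5935/60 = 24.0598917
  hemisphere W, so the sign is −
Point 3:
  Lat: 3.54′ = 0.059000°; total 81.0590000
  N ⇒ keep positive
  Longitude: 40.737′ = 0.678950°; total 1.6789500
  W → negative
Point 4:
  Latitude: 11 + 15.964/60 = 11.2660667
  N → positive
  Longitude: 146 + 58.44/60 = 146.9740000
  W ⇒ negate
Point 5:
  φ: 28 + 58.0659/60 = 28.9677650
  N ⇒ keep positive
  λ: 132 + 11.96/60 = 132.1993333
  W → negative

1. -25.562950, -160.716157
2. -0.526023, -24.059892
3. 81.059000, -1.678950
4. 11.266067, -146.974000
5. 28.967765, -132.199333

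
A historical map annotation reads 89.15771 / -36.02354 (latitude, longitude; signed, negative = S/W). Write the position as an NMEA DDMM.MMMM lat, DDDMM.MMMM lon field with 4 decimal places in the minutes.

φ: fractional part 0.157710 → 9.462600 minutes
Longitude is negative → W; |value| = 36.023540
λ: minutes = (36.023540 − 36) × 60 = 1.412400

8909.4626,N / 03601.4124,W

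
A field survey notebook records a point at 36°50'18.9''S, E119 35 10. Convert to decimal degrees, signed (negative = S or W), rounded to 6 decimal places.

-36.838583, 119.586111

Lat: 36 + 50/60 + 18.9/3600 = 36.8385833
hemisphere S, so the sign is −
λ: 119 + 35/60 + 10/3600 = 119.5861111
E ⇒ keep positive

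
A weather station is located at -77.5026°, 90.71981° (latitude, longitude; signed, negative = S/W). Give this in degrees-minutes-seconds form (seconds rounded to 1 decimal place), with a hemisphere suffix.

Latitude is negative → S; |value| = 77.502600
φ: whole degrees 77; 30.15600′ → 30′ and 9.360″
Longitude: 0.719810 × 60 = 43.18860′ → 43′, remainder × 60 = 11.316″

77°30′9.4″ S, 90°43′11.3″ E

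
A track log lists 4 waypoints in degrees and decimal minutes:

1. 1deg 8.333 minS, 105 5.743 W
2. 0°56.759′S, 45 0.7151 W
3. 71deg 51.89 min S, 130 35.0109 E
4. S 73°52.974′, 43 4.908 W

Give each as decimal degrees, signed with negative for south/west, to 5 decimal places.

1. -1.13888, -105.09572
2. -0.94598, -45.01192
3. -71.86483, 130.58352
4. -73.88290, -43.08180

Point 1:
  Lat: 8.333′ = 0.138883°; total 1.138883
  S ⇒ negate
  Longitude: 5.743′ = 0.095717°; total 105.095717
  W ⇒ negate
Point 2:
  Latitude: 0 + 56.759/60 = 0.945983
  S ⇒ negate
  λ: 0.7151′ = 0.011918°; total 45.011918
  W ⇒ negate
Point 3:
  φ: 51.89′ = 0.864833°; total 71.864833
  hemisphere S, so the sign is −
  Longitude: 130 + 35.0109/60 = 130.583515
  E ⇒ keep positive
Point 4:
  Lat: 73 + 52.974/60 = 73.882900
  S → negative
  Longitude: 4.908′ = 0.081800°; total 43.081800
  W ⇒ negate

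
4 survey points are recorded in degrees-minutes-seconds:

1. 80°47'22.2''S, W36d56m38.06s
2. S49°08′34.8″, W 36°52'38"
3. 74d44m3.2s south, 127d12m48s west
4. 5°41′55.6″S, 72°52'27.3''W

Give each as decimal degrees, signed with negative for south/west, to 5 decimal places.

Point 1:
  Lat: 47′ + 22.2″ = 47.37000′; 80 + 47.37000/60 = 80.789500
  S ⇒ negate
  Lon: 56′ + 38.06″ = 56.63433′; 36 + 56.63433/60 = 36.943906
  W → negative
Point 2:
  Lat: 49° + 8/60 + 34.8/3600 = 49 + 0.133333 + 0.009667 = 49.143000
  S ⇒ negate
  λ: 52′ + 38″ = 52.63333′; 36 + 52.63333/60 = 36.877222
  W → negative
Point 3:
  Lat: 74 + 44/60 + 3.2/3600 = 74.734222
  S ⇒ negate
  Longitude: 127° + 12/60 + 48/3600 = 127 + 0.200000 + 0.013333 = 127.213333
  W ⇒ negate
Point 4:
  Latitude: 41′ + 55.6″ = 41.92667′; 5 + 41.92667/60 = 5.698778
  hemisphere S, so the sign is −
  Lon: 52′ + 27.3″ = 52.45500′; 72 + 52.45500/60 = 72.874250
  W → negative

1. -80.78950, -36.94391
2. -49.14300, -36.87722
3. -74.73422, -127.21333
4. -5.69878, -72.87425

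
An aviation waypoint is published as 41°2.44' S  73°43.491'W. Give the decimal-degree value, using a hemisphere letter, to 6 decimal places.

41.040667° S, 73.724850° W

Lat: 41 + 2.44/60 = 41.0406667
λ: 43.491′ = 0.724850°; total 73.7248500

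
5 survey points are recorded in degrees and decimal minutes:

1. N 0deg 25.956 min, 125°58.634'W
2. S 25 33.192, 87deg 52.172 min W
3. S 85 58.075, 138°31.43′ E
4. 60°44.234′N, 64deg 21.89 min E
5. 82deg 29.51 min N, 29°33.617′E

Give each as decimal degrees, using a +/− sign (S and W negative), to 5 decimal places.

Point 1:
  Latitude: 25.956′ = 0.432600°; total 0.432600
  N ⇒ keep positive
  λ: 58.634′ = 0.977233°; total 125.977233
  W → negative
Point 2:
  φ: 25 + 33.192/60 = 25.553200
  hemisphere S, so the sign is −
  Lon: 87 + 52.172/60 = 87.869533
  W ⇒ negate
Point 3:
  Lat: 58.075′ = 0.967917°; total 85.967917
  S → negative
  Lon: 31.43′ = 0.523833°; total 138.523833
  E → positive
Point 4:
  φ: 60 + 44.234/60 = 60.737233
  N ⇒ keep positive
  λ: 64 + 21.89/60 = 64.364833
  E ⇒ keep positive
Point 5:
  Lat: 82 + 29.51/60 = 82.491833
  N → positive
  Lon: 33.617′ = 0.560283°; total 29.560283
  E ⇒ keep positive

1. 0.43260, -125.97723
2. -25.55320, -87.86953
3. -85.96792, 138.52383
4. 60.73723, 64.36483
5. 82.49183, 29.56028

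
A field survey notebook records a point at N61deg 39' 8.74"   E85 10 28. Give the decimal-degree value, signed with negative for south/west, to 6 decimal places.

Latitude: 61 + 39/60 + 8.74/3600 = 61.6524278
N ⇒ keep positive
λ: 85° + 10/60 + 28/3600 = 85 + 0.166667 + 0.007778 = 85.1744444
E → positive

61.652428, 85.174444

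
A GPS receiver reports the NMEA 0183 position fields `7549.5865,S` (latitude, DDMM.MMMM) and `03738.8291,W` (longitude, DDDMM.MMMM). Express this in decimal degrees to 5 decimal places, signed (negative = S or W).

Latitude: degrees = first 2 digits = 75, minutes = 49.5865; 75 + 49.5865/60 = 75.826442
S ⇒ negate
Lon: split at 3 digits → 037° and 38.8291′; 37 + 38.8291/60 = 37.647152
W ⇒ negate

-75.82644, -37.64715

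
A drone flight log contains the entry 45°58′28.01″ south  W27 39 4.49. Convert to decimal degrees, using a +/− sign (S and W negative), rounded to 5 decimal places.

Lat: 58′ + 28.01″ = 58.46683′; 45 + 58.46683/60 = 45.974447
hemisphere S, so the sign is −
Longitude: 27 + 39/60 + 4.49/3600 = 27.651247
hemisphere W, so the sign is −

-45.97445, -27.65125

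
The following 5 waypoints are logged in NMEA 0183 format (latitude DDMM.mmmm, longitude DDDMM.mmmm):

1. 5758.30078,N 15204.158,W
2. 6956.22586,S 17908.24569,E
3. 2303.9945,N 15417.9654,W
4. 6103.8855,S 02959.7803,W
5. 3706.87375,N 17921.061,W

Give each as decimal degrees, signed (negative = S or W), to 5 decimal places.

1. 57.97168, -152.06930
2. -69.93710, 179.13743
3. 23.06658, -154.29942
4. -61.06476, -29.99634
5. 37.11456, -179.35102

Point 1:
  φ: degrees = first 2 digits = 57, minutes = 58.30078; 57 + 58.30078/60 = 57.971680
  N ⇒ keep positive
  Longitude: degrees = first 3 digits = 152, minutes = 4.158; 152 + 4.158/60 = 152.069300
  hemisphere W, so the sign is −
Point 2:
  Latitude: degrees = first 2 digits = 69, minutes = 56.22586; 69 + 56.22586/60 = 69.937098
  hemisphere S, so the sign is −
  Longitude: degrees = first 3 digits = 179, minutes = 8.24569; 179 + 8.24569/60 = 179.137428
  E → positive
Point 3:
  Latitude: degrees = first 2 digits = 23, minutes = 3.9945; 23 + 3.9945/60 = 23.066575
  N ⇒ keep positive
  Lon: degrees = first 3 digits = 154, minutes = 17.9654; 154 + 17.9654/60 = 154.299423
  hemisphere W, so the sign is −
Point 4:
  φ: split at 2 digits → 61° and 3.8855′; 61 + 3.8855/60 = 61.064758
  S → negative
  Longitude: degrees = first 3 digits = 29, minutes = 59.7803; 29 + 59.7803/60 = 29.996338
  W → negative
Point 5:
  Lat: degrees = first 2 digits = 37, minutes = 6.87375; 37 + 6.87375/60 = 37.114563
  N ⇒ keep positive
  Lon: degrees = first 3 digits = 179, minutes = 21.061; 179 + 21.061/60 = 179.351017
  hemisphere W, so the sign is −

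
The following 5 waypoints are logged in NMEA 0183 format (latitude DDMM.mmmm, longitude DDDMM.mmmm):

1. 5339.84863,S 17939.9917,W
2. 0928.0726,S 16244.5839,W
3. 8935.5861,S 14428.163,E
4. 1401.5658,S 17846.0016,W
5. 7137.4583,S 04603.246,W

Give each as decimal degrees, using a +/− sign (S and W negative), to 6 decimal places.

Point 1:
  φ: degrees = first 2 digits = 53, minutes = 39.84863; 53 + 39.84863/60 = 53.6641438
  hemisphere S, so the sign is −
  Longitude: degrees = first 3 digits = 179, minutes = 39.9917; 179 + 39.9917/60 = 179.6665283
  W ⇒ negate
Point 2:
  φ: degrees = first 2 digits = 9, minutes = 28.0726; 9 + 28.0726/60 = 9.4678767
  S ⇒ negate
  Lon: degrees = first 3 digits = 162, minutes = 44.5839; 162 + 44.5839/60 = 162.7430650
  W ⇒ negate
Point 3:
  Lat: split at 2 digits → 89° and 35.5861′; 89 + 35.5861/60 = 89.5931017
  S → negative
  Longitude: degrees = first 3 digits = 144, minutes = 28.163; 144 + 28.163/60 = 144.4693833
  E → positive
Point 4:
  φ: degrees = first 2 digits = 14, minutes = 1.5658; 14 + 1.5658/60 = 14.0260967
  S ⇒ negate
  Longitude: split at 3 digits → 178° and 46.0016′; 178 + 46.0016/60 = 178.7666933
  hemisphere W, so the sign is −
Point 5:
  φ: degrees = first 2 digits = 71, minutes = 37.4583; 71 + 37.4583/60 = 71.6243050
  hemisphere S, so the sign is −
  λ: degrees = first 3 digits = 46, minutes = 3.246; 46 + 3.246/60 = 46.0541000
  W → negative

1. -53.664144, -179.666528
2. -9.467877, -162.743065
3. -89.593102, 144.469383
4. -14.026097, -178.766693
5. -71.624305, -46.054100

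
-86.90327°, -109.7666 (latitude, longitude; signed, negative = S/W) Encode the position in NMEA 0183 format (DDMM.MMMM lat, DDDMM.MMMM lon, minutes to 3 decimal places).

Latitude is negative → S; |value| = 86.903270
φ: fractional part 0.903270 → 54.19620 minutes
Longitude is negative → W; |value| = 109.766600
Longitude: fractional part 0.766600 → 45.99600 minutes

8654.196,S / 10945.996,W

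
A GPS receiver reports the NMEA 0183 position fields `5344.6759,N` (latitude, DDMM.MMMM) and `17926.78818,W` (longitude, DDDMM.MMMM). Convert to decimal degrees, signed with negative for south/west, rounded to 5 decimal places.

Latitude: degrees = first 2 digits = 53, minutes = 44.6759; 53 + 44.6759/60 = 53.744598
N ⇒ keep positive
Longitude: split at 3 digits → 179° and 26.78818′; 179 + 26.78818/60 = 179.446470
hemisphere W, so the sign is −

53.74460, -179.44647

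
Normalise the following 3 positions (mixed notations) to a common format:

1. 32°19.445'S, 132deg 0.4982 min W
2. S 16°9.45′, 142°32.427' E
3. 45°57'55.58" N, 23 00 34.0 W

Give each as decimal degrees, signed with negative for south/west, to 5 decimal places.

1. -32.32408, -132.00830
2. -16.15750, 142.54045
3. 45.96544, -23.00944

Point 1:
  φ: 32 + 19.445/60 = 32.324083
  S → negative
  Longitude: 132 + 0.4982/60 = 132.008303
  W → negative
Point 2:
  φ: 9.45′ = 0.157500°; total 16.157500
  hemisphere S, so the sign is −
  Longitude: 32.427′ = 0.540450°; total 142.540450
  E → positive
Point 3:
  φ: 45 + 57/60 + 55.58/3600 = 45.965439
  N ⇒ keep positive
  Longitude: 23 + 0/60 + 34/3600 = 23.009444
  hemisphere W, so the sign is −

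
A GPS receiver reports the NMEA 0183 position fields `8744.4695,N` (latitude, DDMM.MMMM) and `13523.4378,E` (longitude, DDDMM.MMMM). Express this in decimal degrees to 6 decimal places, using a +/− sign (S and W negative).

87.741158, 135.390630

Lat: degrees = first 2 digits = 87, minutes = 44.4695; 87 + 44.4695/60 = 87.7411583
N ⇒ keep positive
Lon: split at 3 digits → 135° and 23.4378′; 135 + 23.4378/60 = 135.3906300
E ⇒ keep positive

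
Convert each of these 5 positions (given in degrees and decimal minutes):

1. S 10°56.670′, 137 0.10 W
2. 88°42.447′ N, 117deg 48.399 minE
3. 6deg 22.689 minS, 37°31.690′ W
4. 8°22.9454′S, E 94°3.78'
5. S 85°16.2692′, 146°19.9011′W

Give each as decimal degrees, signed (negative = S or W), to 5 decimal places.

1. -10.94450, -137.00167
2. 88.70745, 117.80665
3. -6.37815, -37.52817
4. -8.38242, 94.06300
5. -85.27115, -146.33169

Point 1:
  φ: 10 + 56.67/60 = 10.944500
  hemisphere S, so the sign is −
  Lon: 137 + 0.1/60 = 137.001667
  W → negative
Point 2:
  φ: 42.447′ = 0.707450°; total 88.707450
  N → positive
  Longitude: 117 + 48.399/60 = 117.806650
  E → positive
Point 3:
  φ: 22.689′ = 0.378150°; total 6.378150
  hemisphere S, so the sign is −
  λ: 37 + 31.69/60 = 37.528167
  W ⇒ negate
Point 4:
  φ: 22.9454′ = 0.382423°; total 8.382423
  hemisphere S, so the sign is −
  Lon: 94 + 3.78/60 = 94.063000
  E ⇒ keep positive
Point 5:
  φ: 16.2692′ = 0.271153°; total 85.271153
  S → negative
  λ: 19.9011′ = 0.331685°; total 146.331685
  hemisphere W, so the sign is −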